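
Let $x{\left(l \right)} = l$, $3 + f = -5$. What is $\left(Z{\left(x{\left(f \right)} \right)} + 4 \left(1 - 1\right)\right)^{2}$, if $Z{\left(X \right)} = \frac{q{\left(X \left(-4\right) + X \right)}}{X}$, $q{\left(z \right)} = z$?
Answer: $9$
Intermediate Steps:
$f = -8$ ($f = -3 - 5 = -8$)
$Z{\left(X \right)} = -3$ ($Z{\left(X \right)} = \frac{X \left(-4\right) + X}{X} = \frac{- 4 X + X}{X} = \frac{\left(-3\right) X}{X} = -3$)
$\left(Z{\left(x{\left(f \right)} \right)} + 4 \left(1 - 1\right)\right)^{2} = \left(-3 + 4 \left(1 - 1\right)\right)^{2} = \left(-3 + 4 \cdot 0\right)^{2} = \left(-3 + 0\right)^{2} = \left(-3\right)^{2} = 9$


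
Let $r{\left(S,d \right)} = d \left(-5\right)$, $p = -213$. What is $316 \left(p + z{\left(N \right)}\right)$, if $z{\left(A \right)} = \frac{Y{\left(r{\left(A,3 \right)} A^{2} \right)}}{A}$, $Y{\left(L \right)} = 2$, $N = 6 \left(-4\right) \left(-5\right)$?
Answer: $- \frac{1009541}{15} \approx -67303.0$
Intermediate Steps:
$r{\left(S,d \right)} = - 5 d$
$N = 120$ ($N = \left(-24\right) \left(-5\right) = 120$)
$z{\left(A \right)} = \frac{2}{A}$
$316 \left(p + z{\left(N \right)}\right) = 316 \left(-213 + \frac{2}{120}\right) = 316 \left(-213 + 2 \cdot \frac{1}{120}\right) = 316 \left(-213 + \frac{1}{60}\right) = 316 \left(- \frac{12779}{60}\right) = - \frac{1009541}{15}$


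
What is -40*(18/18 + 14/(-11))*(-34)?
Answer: -4080/11 ≈ -370.91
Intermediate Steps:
-40*(18/18 + 14/(-11))*(-34) = -40*(18*(1/18) + 14*(-1/11))*(-34) = -40*(1 - 14/11)*(-34) = -40*(-3/11)*(-34) = (120/11)*(-34) = -4080/11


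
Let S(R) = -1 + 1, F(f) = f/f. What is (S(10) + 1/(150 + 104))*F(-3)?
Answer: 1/254 ≈ 0.0039370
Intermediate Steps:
F(f) = 1
S(R) = 0
(S(10) + 1/(150 + 104))*F(-3) = (0 + 1/(150 + 104))*1 = (0 + 1/254)*1 = (1/254)*1 = 1/254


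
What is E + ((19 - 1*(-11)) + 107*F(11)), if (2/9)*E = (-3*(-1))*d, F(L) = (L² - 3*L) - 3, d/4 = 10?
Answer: 9665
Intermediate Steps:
d = 40 (d = 4*10 = 40)
F(L) = -3 + L² - 3*L
E = 540 (E = 9*(-3*(-1)*40)/2 = 9*(3*40)/2 = (9/2)*120 = 540)
E + ((19 - 1*(-11)) + 107*F(11)) = 540 + ((19 - 1*(-11)) + 107*(-3 + 11² - 3*11)) = 540 + ((19 + 11) + 107*(-3 + 121 - 33)) = 540 + (30 + 107*85) = 540 + (30 + 9095) = 540 + 9125 = 9665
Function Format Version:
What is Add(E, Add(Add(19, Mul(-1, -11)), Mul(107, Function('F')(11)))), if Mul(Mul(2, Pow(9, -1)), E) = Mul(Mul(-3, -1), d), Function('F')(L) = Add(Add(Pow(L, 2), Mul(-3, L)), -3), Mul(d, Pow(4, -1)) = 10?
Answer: 9665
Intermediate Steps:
d = 40 (d = Mul(4, 10) = 40)
Function('F')(L) = Add(-3, Pow(L, 2), Mul(-3, L))
E = 540 (E = Mul(Rational(9, 2), Mul(Mul(-3, -1), 40)) = Mul(Rational(9, 2), Mul(3, 40)) = Mul(Rational(9, 2), 120) = 540)
Add(E, Add(Add(19, Mul(-1, -11)), Mul(107, Function('F')(11)))) = Add(540, Add(Add(19, Mul(-1, -11)), Mul(107, Add(-3, Pow(11, 2), Mul(-3, 11))))) = Add(540, Add(Add(19, 11), Mul(107, Add(-3, 121, -33)))) = Add(540, Add(30, Mul(107, 85))) = Add(540, Add(30, 9095)) = Add(540, 9125) = 9665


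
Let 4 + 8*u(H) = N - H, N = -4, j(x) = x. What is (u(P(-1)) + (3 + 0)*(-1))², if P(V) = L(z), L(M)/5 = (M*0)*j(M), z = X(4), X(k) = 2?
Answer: 16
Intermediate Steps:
z = 2
L(M) = 0 (L(M) = 5*((M*0)*M) = 5*(0*M) = 5*0 = 0)
P(V) = 0
u(H) = -1 - H/8 (u(H) = -½ + (-4 - H)/8 = -½ + (-½ - H/8) = -1 - H/8)
(u(P(-1)) + (3 + 0)*(-1))² = ((-1 - ⅛*0) + (3 + 0)*(-1))² = ((-1 + 0) + 3*(-1))² = (-1 - 3)² = (-4)² = 16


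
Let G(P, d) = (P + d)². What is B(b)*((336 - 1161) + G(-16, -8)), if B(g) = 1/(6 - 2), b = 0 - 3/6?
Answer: -249/4 ≈ -62.250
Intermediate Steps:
b = -½ (b = 0 - 3*⅙ = 0 - ½ = -½ ≈ -0.50000)
B(g) = ¼ (B(g) = 1/4 = ¼)
B(b)*((336 - 1161) + G(-16, -8)) = ((336 - 1161) + (-16 - 8)²)/4 = (-825 + (-24)²)/4 = (-825 + 576)/4 = (¼)*(-249) = -249/4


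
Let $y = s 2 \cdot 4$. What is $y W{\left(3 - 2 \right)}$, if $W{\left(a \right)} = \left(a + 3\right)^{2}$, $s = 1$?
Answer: $128$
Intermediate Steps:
$W{\left(a \right)} = \left(3 + a\right)^{2}$
$y = 8$ ($y = 1 \cdot 2 \cdot 4 = 2 \cdot 4 = 8$)
$y W{\left(3 - 2 \right)} = 8 \left(3 + \left(3 - 2\right)\right)^{2} = 8 \left(3 + 1\right)^{2} = 8 \cdot 4^{2} = 8 \cdot 16 = 128$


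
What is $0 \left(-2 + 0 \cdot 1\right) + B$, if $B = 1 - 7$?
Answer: $-6$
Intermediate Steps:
$B = -6$ ($B = 1 - 7 = -6$)
$0 \left(-2 + 0 \cdot 1\right) + B = 0 \left(-2 + 0 \cdot 1\right) - 6 = 0 \left(-2 + 0\right) - 6 = 0 \left(-2\right) - 6 = 0 - 6 = -6$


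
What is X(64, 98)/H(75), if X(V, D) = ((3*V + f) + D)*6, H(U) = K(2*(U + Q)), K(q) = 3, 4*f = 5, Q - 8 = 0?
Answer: 1165/2 ≈ 582.50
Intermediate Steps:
Q = 8 (Q = 8 + 0 = 8)
f = 5/4 (f = (¼)*5 = 5/4 ≈ 1.2500)
H(U) = 3
X(V, D) = 15/2 + 6*D + 18*V (X(V, D) = ((3*V + 5/4) + D)*6 = ((5/4 + 3*V) + D)*6 = (5/4 + D + 3*V)*6 = 15/2 + 6*D + 18*V)
X(64, 98)/H(75) = (15/2 + 6*98 + 18*64)/3 = (15/2 + 588 + 1152)*(⅓) = (3495/2)*(⅓) = 1165/2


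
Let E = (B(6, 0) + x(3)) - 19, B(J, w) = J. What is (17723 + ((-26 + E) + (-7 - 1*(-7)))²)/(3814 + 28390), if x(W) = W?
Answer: 19019/32204 ≈ 0.59058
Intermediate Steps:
E = -10 (E = (6 + 3) - 19 = 9 - 19 = -10)
(17723 + ((-26 + E) + (-7 - 1*(-7)))²)/(3814 + 28390) = (17723 + ((-26 - 10) + (-7 - 1*(-7)))²)/(3814 + 28390) = (17723 + (-36 + (-7 + 7))²)/32204 = (17723 + (-36 + 0)²)*(1/32204) = (17723 + (-36)²)*(1/32204) = (17723 + 1296)*(1/32204) = 19019*(1/32204) = 19019/32204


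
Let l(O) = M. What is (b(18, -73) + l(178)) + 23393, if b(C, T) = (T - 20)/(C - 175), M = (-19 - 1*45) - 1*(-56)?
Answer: 3671538/157 ≈ 23386.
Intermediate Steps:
M = -8 (M = (-19 - 45) + 56 = -64 + 56 = -8)
l(O) = -8
b(C, T) = (-20 + T)/(-175 + C)
(b(18, -73) + l(178)) + 23393 = ((-20 - 73)/(-175 + 18) - 8) + 23393 = (-93/(-157) - 8) + 23393 = (-1/157*(-93) - 8) + 23393 = (93/157 - 8) + 23393 = -1163/157 + 23393 = 3671538/157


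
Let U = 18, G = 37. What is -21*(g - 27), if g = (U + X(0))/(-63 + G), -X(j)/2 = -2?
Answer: 7602/13 ≈ 584.77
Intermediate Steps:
X(j) = 4 (X(j) = -2*(-2) = 4)
g = -11/13 (g = (18 + 4)/(-63 + 37) = 22/(-26) = 22*(-1/26) = -11/13 ≈ -0.84615)
-21*(g - 27) = -21*(-11/13 - 27) = -21*(-362/13) = 7602/13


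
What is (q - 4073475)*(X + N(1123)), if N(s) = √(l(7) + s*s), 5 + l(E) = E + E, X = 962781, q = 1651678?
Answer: -2331660137457 - 2421797*√1261138 ≈ -2.3344e+12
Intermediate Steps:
l(E) = -5 + 2*E (l(E) = -5 + (E + E) = -5 + 2*E)
N(s) = √(9 + s²) (N(s) = √((-5 + 2*7) + s*s) = √((-5 + 14) + s²) = √(9 + s²))
(q - 4073475)*(X + N(1123)) = (1651678 - 4073475)*(962781 + √(9 + 1123²)) = -2421797*(962781 + √(9 + 1261129)) = -2421797*(962781 + √1261138) = -2331660137457 - 2421797*√1261138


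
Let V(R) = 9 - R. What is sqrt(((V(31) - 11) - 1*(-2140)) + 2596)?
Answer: sqrt(4703) ≈ 68.578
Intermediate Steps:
sqrt(((V(31) - 11) - 1*(-2140)) + 2596) = sqrt((((9 - 1*31) - 11) - 1*(-2140)) + 2596) = sqrt((((9 - 31) - 11) + 2140) + 2596) = sqrt(((-22 - 11) + 2140) + 2596) = sqrt((-33 + 2140) + 2596) = sqrt(2107 + 2596) = sqrt(4703)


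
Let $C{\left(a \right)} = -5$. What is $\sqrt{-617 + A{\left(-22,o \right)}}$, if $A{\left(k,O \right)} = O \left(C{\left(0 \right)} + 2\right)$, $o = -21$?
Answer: $i \sqrt{554} \approx 23.537 i$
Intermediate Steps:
$A{\left(k,O \right)} = - 3 O$ ($A{\left(k,O \right)} = O \left(-5 + 2\right) = O \left(-3\right) = - 3 O$)
$\sqrt{-617 + A{\left(-22,o \right)}} = \sqrt{-617 - -63} = \sqrt{-617 + 63} = \sqrt{-554} = i \sqrt{554}$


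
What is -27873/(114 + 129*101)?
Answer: -9291/4381 ≈ -2.1208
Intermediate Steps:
-27873/(114 + 129*101) = -27873/(114 + 13029) = -27873/13143 = -27873*1/13143 = -9291/4381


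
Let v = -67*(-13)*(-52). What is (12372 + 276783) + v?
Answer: 243863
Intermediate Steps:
v = -45292 (v = 871*(-52) = -45292)
(12372 + 276783) + v = (12372 + 276783) - 45292 = 289155 - 45292 = 243863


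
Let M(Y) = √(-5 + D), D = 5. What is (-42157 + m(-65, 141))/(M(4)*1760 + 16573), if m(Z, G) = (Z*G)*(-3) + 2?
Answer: -14660/16573 ≈ -0.88457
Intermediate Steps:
m(Z, G) = 2 - 3*G*Z (m(Z, G) = (G*Z)*(-3) + 2 = -3*G*Z + 2 = 2 - 3*G*Z)
M(Y) = 0 (M(Y) = √(-5 + 5) = √0 = 0)
(-42157 + m(-65, 141))/(M(4)*1760 + 16573) = (-42157 + (2 - 3*141*(-65)))/(0*1760 + 16573) = (-42157 + (2 + 27495))/(0 + 16573) = (-42157 + 27497)/16573 = -14660*1/16573 = -14660/16573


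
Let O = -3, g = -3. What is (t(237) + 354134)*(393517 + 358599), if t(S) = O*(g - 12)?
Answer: 266383692764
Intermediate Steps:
t(S) = 45 (t(S) = -3*(-3 - 12) = -3*(-15) = 45)
(t(237) + 354134)*(393517 + 358599) = (45 + 354134)*(393517 + 358599) = 354179*752116 = 266383692764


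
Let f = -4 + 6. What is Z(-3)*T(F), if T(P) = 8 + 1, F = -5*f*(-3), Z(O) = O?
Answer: -27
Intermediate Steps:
f = 2
F = 30 (F = -5*2*(-3) = -10*(-3) = 30)
T(P) = 9
Z(-3)*T(F) = -3*9 = -27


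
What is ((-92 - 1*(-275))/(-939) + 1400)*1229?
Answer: 538472831/313 ≈ 1.7204e+6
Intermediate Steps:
((-92 - 1*(-275))/(-939) + 1400)*1229 = ((-92 + 275)*(-1/939) + 1400)*1229 = (183*(-1/939) + 1400)*1229 = (-61/313 + 1400)*1229 = (438139/313)*1229 = 538472831/313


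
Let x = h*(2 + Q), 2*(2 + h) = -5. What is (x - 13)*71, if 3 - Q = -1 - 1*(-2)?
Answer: -2201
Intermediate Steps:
h = -9/2 (h = -2 + (1/2)*(-5) = -2 - 5/2 = -9/2 ≈ -4.5000)
Q = 2 (Q = 3 - (-1 - 1*(-2)) = 3 - (-1 + 2) = 3 - 1*1 = 3 - 1 = 2)
x = -18 (x = -9*(2 + 2)/2 = -9/2*4 = -18)
(x - 13)*71 = (-18 - 13)*71 = -31*71 = -2201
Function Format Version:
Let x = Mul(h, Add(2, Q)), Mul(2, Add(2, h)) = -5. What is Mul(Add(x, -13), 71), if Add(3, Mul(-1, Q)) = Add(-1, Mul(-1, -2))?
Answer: -2201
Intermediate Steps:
h = Rational(-9, 2) (h = Add(-2, Mul(Rational(1, 2), -5)) = Add(-2, Rational(-5, 2)) = Rational(-9, 2) ≈ -4.5000)
Q = 2 (Q = Add(3, Mul(-1, Add(-1, Mul(-1, -2)))) = Add(3, Mul(-1, Add(-1, 2))) = Add(3, Mul(-1, 1)) = Add(3, -1) = 2)
x = -18 (x = Mul(Rational(-9, 2), Add(2, 2)) = Mul(Rational(-9, 2), 4) = -18)
Mul(Add(x, -13), 71) = Mul(Add(-18, -13), 71) = Mul(-31, 71) = -2201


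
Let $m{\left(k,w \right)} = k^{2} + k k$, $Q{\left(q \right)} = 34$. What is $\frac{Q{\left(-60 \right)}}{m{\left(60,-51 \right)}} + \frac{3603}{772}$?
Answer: $\frac{3245981}{694800} \approx 4.6718$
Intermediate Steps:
$m{\left(k,w \right)} = 2 k^{2}$ ($m{\left(k,w \right)} = k^{2} + k^{2} = 2 k^{2}$)
$\frac{Q{\left(-60 \right)}}{m{\left(60,-51 \right)}} + \frac{3603}{772} = \frac{34}{2 \cdot 60^{2}} + \frac{3603}{772} = \frac{34}{2 \cdot 3600} + 3603 \cdot \frac{1}{772} = \frac{34}{7200} + \frac{3603}{772} = 34 \cdot \frac{1}{7200} + \frac{3603}{772} = \frac{17}{3600} + \frac{3603}{772} = \frac{3245981}{694800}$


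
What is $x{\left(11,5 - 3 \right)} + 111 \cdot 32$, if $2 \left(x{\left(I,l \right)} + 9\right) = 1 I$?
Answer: $\frac{7097}{2} \approx 3548.5$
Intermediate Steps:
$x{\left(I,l \right)} = -9 + \frac{I}{2}$ ($x{\left(I,l \right)} = -9 + \frac{1 I}{2} = -9 + \frac{I}{2}$)
$x{\left(11,5 - 3 \right)} + 111 \cdot 32 = \left(-9 + \frac{1}{2} \cdot 11\right) + 111 \cdot 32 = \left(-9 + \frac{11}{2}\right) + 3552 = - \frac{7}{2} + 3552 = \frac{7097}{2}$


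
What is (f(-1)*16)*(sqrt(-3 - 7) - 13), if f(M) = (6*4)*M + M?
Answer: 5200 - 400*I*sqrt(10) ≈ 5200.0 - 1264.9*I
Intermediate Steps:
f(M) = 25*M (f(M) = 24*M + M = 25*M)
(f(-1)*16)*(sqrt(-3 - 7) - 13) = ((25*(-1))*16)*(sqrt(-3 - 7) - 13) = (-25*16)*(sqrt(-10) - 13) = -400*(I*sqrt(10) - 13) = -400*(-13 + I*sqrt(10)) = 5200 - 400*I*sqrt(10)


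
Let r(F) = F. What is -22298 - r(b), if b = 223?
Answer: -22521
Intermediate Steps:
-22298 - r(b) = -22298 - 1*223 = -22298 - 223 = -22521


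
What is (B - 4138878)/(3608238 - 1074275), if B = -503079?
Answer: -4641957/2533963 ≈ -1.8319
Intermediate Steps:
(B - 4138878)/(3608238 - 1074275) = (-503079 - 4138878)/(3608238 - 1074275) = -4641957/2533963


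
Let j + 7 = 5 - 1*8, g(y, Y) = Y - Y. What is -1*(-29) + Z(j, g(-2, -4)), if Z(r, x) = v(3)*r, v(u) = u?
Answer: -1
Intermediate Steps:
g(y, Y) = 0
j = -10 (j = -7 + (5 - 1*8) = -7 + (5 - 8) = -7 - 3 = -10)
Z(r, x) = 3*r
-1*(-29) + Z(j, g(-2, -4)) = -1*(-29) + 3*(-10) = 29 - 30 = -1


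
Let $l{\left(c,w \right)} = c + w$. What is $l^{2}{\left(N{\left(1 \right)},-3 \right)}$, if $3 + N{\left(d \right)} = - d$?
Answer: $49$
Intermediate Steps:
$N{\left(d \right)} = -3 - d$
$l^{2}{\left(N{\left(1 \right)},-3 \right)} = \left(\left(-3 - 1\right) - 3\right)^{2} = \left(-4 - 3\right)^{2} = \left(-7\right)^{2} = 49$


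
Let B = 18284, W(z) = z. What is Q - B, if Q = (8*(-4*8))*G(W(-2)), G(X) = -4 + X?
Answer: -16748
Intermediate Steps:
Q = 1536 (Q = (8*(-4*8))*(-4 - 2) = (8*(-32))*(-6) = -256*(-6) = 1536)
Q - B = 1536 - 1*18284 = 1536 - 18284 = -16748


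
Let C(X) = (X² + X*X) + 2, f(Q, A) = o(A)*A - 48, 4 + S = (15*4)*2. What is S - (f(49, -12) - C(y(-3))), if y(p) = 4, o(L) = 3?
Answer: 234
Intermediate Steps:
S = 116 (S = -4 + (15*4)*2 = -4 + 60*2 = -4 + 120 = 116)
f(Q, A) = -48 + 3*A (f(Q, A) = 3*A - 48 = -48 + 3*A)
C(X) = 2 + 2*X² (C(X) = (X² + X²) + 2 = 2*X² + 2 = 2 + 2*X²)
S - (f(49, -12) - C(y(-3))) = 116 - ((-48 + 3*(-12)) - (2 + 2*4²)) = 116 - ((-48 - 36) - (2 + 2*16)) = 116 - (-84 - (2 + 32)) = 116 - (-84 - 1*34) = 116 - (-84 - 34) = 116 - 1*(-118) = 116 + 118 = 234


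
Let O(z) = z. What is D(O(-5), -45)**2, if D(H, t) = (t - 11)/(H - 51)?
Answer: 1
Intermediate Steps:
D(H, t) = (-11 + t)/(-51 + H)
D(O(-5), -45)**2 = ((-11 - 45)/(-51 - 5))**2 = (-56/(-56))**2 = (-1/56*(-56))**2 = 1**2 = 1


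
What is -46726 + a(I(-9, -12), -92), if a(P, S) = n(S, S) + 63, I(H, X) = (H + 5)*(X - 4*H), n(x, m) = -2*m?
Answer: -46479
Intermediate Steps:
I(H, X) = (5 + H)*(X - 4*H)
a(P, S) = 63 - 2*S (a(P, S) = -2*S + 63 = 63 - 2*S)
-46726 + a(I(-9, -12), -92) = -46726 + (63 - 2*(-92)) = -46726 + (63 + 184) = -46726 + 247 = -46479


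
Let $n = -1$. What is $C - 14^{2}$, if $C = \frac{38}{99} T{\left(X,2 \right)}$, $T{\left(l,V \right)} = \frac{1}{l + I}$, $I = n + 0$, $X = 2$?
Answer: $- \frac{19366}{99} \approx -195.62$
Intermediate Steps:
$I = -1$ ($I = -1 + 0 = -1$)
$T{\left(l,V \right)} = \frac{1}{-1 + l}$ ($T{\left(l,V \right)} = \frac{1}{l - 1} = \frac{1}{-1 + l}$)
$C = \frac{38}{99}$ ($C = \frac{38 \cdot \frac{1}{99}}{-1 + 2} = \frac{38 \cdot \frac{1}{99}}{1} = \frac{38}{99} \cdot 1 = \frac{38}{99} \approx 0.38384$)
$C - 14^{2} = \frac{38}{99} - 14^{2} = \frac{38}{99} - 196 = - \frac{19366}{99}$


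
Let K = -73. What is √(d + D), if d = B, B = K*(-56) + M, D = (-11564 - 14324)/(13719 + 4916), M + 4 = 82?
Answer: 3*√160690685830/18635 ≈ 64.534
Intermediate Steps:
M = 78 (M = -4 + 82 = 78)
D = -25888/18635 ≈ -1.3892
B = 4166 (B = -73*(-56) + 78 = 4088 + 78 = 4166)
d = 4166
√(d + D) = √(4166 - 25888/18635) = √(77607522/18635) = 3*√160690685830/18635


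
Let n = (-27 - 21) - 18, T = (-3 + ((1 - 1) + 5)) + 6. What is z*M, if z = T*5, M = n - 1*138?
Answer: -8160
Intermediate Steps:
T = 8 (T = (-3 + (0 + 5)) + 6 = (-3 + 5) + 6 = 2 + 6 = 8)
n = -66 (n = -48 - 18 = -66)
M = -204 (M = -66 - 1*138 = -66 - 138 = -204)
z = 40 (z = 8*5 = 40)
z*M = 40*(-204) = -8160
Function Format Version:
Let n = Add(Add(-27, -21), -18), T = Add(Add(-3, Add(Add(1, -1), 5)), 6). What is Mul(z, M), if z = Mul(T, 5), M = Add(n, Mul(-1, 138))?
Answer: -8160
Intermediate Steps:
T = 8 (T = Add(Add(-3, Add(0, 5)), 6) = Add(Add(-3, 5), 6) = Add(2, 6) = 8)
n = -66 (n = Add(-48, -18) = -66)
M = -204 (M = Add(-66, Mul(-1, 138)) = Add(-66, -138) = -204)
z = 40 (z = Mul(8, 5) = 40)
Mul(z, M) = Mul(40, -204) = -8160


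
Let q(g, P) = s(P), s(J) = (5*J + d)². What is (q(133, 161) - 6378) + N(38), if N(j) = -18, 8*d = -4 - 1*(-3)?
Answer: 41051377/64 ≈ 6.4143e+5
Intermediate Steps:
d = -⅛ (d = (-4 - 1*(-3))/8 = (-4 + 3)/8 = (⅛)*(-1) = -⅛ ≈ -0.12500)
s(J) = (-⅛ + 5*J)² (s(J) = (5*J - ⅛)² = (-⅛ + 5*J)²)
q(g, P) = (-1 + 40*P)²/64
(q(133, 161) - 6378) + N(38) = ((-1 + 40*161)²/64 - 6378) - 18 = ((-1 + 6440)²/64 - 6378) - 18 = ((1/64)*6439² - 6378) - 18 = ((1/64)*41460721 - 6378) - 18 = (41460721/64 - 6378) - 18 = 41052529/64 - 18 = 41051377/64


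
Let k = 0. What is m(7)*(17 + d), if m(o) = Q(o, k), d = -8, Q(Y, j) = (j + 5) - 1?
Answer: 36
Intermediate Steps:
Q(Y, j) = 4 + j (Q(Y, j) = (5 + j) - 1 = 4 + j)
m(o) = 4 (m(o) = 4 + 0 = 4)
m(7)*(17 + d) = 4*(17 - 8) = 4*9 = 36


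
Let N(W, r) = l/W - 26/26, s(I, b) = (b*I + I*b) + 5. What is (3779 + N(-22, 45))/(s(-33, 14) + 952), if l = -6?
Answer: 41561/363 ≈ 114.49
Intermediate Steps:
s(I, b) = 5 + 2*I*b (s(I, b) = (I*b + I*b) + 5 = 2*I*b + 5 = 5 + 2*I*b)
N(W, r) = -1 - 6/W (N(W, r) = -6/W - 26/26 = -6/W - 26*1/26 = -6/W - 1 = -1 - 6/W)
(3779 + N(-22, 45))/(s(-33, 14) + 952) = (3779 + (-6 - 1*(-22))/(-22))/((5 + 2*(-33)*14) + 952) = (3779 - (-6 + 22)/22)/((5 - 924) + 952) = (3779 - 1/22*16)/(-919 + 952) = (3779 - 8/11)/33 = (41561/11)*(1/33) = 41561/363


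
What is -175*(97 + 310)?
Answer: -71225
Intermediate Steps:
-175*(97 + 310) = -175*407 = -71225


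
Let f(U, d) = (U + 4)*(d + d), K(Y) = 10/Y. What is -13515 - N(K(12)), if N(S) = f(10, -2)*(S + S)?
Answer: -40265/3 ≈ -13422.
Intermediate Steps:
f(U, d) = 2*d*(4 + U) (f(U, d) = (4 + U)*(2*d) = 2*d*(4 + U))
N(S) = -112*S (N(S) = (2*(-2)*(4 + 10))*(S + S) = (2*(-2)*14)*(2*S) = -112*S)
-13515 - N(K(12)) = -13515 - (-112)*10/12 = -13515 - (-112)*10*(1/12) = -13515 - (-112)*5/6 = -13515 - 1*(-280/3) = -13515 + 280/3 = -40265/3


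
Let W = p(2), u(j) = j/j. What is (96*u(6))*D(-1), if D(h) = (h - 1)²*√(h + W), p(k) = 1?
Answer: 0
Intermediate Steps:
u(j) = 1
W = 1
D(h) = √(1 + h)*(-1 + h)² (D(h) = (h - 1)²*√(h + 1) = (-1 + h)²*√(1 + h) = √(1 + h)*(-1 + h)²)
(96*u(6))*D(-1) = (96*1)*(√(1 - 1)*(-1 - 1)²) = 96*(√0*(-2)²) = 96*(0*4) = 96*0 = 0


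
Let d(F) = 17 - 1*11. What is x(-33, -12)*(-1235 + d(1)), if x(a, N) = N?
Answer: 14748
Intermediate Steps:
d(F) = 6 (d(F) = 17 - 11 = 6)
x(-33, -12)*(-1235 + d(1)) = -12*(-1235 + 6) = -12*(-1229) = 14748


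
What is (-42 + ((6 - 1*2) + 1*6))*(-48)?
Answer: 1536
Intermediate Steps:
(-42 + ((6 - 1*2) + 1*6))*(-48) = (-42 + ((6 - 2) + 6))*(-48) = (-42 + (4 + 6))*(-48) = (-42 + 10)*(-48) = -32*(-48) = 1536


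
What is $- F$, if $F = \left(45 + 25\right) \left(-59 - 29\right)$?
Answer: $6160$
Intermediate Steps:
$F = -6160$ ($F = 70 \left(-59 - 29\right) = 70 \left(-88\right) = -6160$)
$- F = \left(-1\right) \left(-6160\right) = 6160$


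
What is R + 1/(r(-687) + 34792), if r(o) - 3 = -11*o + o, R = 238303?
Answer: 9928894496/41665 ≈ 2.3830e+5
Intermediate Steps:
r(o) = 3 - 10*o (r(o) = 3 + (-11*o + o) = 3 - 10*o)
R + 1/(r(-687) + 34792) = 238303 + 1/((3 - 10*(-687)) + 34792) = 238303 + 1/((3 + 6870) + 34792) = 238303 + 1/(6873 + 34792) = 238303 + 1/41665 = 9928894496/41665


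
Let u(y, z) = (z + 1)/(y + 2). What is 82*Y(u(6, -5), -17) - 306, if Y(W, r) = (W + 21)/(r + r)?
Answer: -12085/34 ≈ -355.44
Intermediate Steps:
u(y, z) = (1 + z)/(2 + y)
Y(W, r) = (21 + W)/(2*r) (Y(W, r) = (21 + W)/((2*r)) = (21 + W)*(1/(2*r)) = (21 + W)/(2*r))
82*Y(u(6, -5), -17) - 306 = 82*((½)*(21 + (1 - 5)/(2 + 6))/(-17)) - 306 = 82*((½)*(-1/17)*(21 - 4/8)) - 306 = 82*((½)*(-1/17)*(21 + (⅛)*(-4))) - 306 = 82*((½)*(-1/17)*(21 - ½)) - 306 = 82*((½)*(-1/17)*(41/2)) - 306 = 82*(-41/68) - 306 = -1681/34 - 306 = -12085/34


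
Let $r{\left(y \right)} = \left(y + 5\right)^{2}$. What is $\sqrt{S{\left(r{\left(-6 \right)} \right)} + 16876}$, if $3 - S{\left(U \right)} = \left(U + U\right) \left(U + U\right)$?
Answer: $75 \sqrt{3} \approx 129.9$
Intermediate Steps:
$r{\left(y \right)} = \left(5 + y\right)^{2}$
$S{\left(U \right)} = 3 - 4 U^{2}$ ($S{\left(U \right)} = 3 - \left(U + U\right) \left(U + U\right) = 3 - 2 U 2 U = 3 - 4 U^{2}$)
$\sqrt{S{\left(r{\left(-6 \right)} \right)} + 16876} = \sqrt{\left(3 - 4 \left(\left(5 - 6\right)^{2}\right)^{2}\right) + 16876} = \sqrt{\left(3 - 4 \left(\left(-1\right)^{2}\right)^{2}\right) + 16876} = \sqrt{\left(3 - 4 \cdot 1^{2}\right) + 16876} = \sqrt{\left(3 - 4\right) + 16876} = \sqrt{-1 + 16876} = \sqrt{16875} = 75 \sqrt{3}$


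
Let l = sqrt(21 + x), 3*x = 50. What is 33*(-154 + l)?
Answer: -5082 + 11*sqrt(339) ≈ -4879.5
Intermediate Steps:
x = 50/3 (x = (1/3)*50 = 50/3 ≈ 16.667)
l = sqrt(339)/3 (l = sqrt(21 + 50/3) = sqrt(113/3) = sqrt(339)/3 ≈ 6.1373)
33*(-154 + l) = 33*(-154 + sqrt(339)/3) = -5082 + 11*sqrt(339)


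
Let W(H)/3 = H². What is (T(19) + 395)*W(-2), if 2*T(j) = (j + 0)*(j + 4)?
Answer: 7362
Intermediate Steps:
T(j) = j*(4 + j)/2 (T(j) = ((j + 0)*(j + 4))/2 = (j*(4 + j))/2 = j*(4 + j)/2)
W(H) = 3*H²
(T(19) + 395)*W(-2) = ((½)*19*(4 + 19) + 395)*(3*(-2)²) = ((½)*19*23 + 395)*(3*4) = (437/2 + 395)*12 = (1227/2)*12 = 7362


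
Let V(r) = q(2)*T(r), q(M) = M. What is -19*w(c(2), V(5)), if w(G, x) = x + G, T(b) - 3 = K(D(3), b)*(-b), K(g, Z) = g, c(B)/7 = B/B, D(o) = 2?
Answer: 133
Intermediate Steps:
c(B) = 7 (c(B) = 7*(B/B) = 7*1 = 7)
T(b) = 3 - 2*b (T(b) = 3 + 2*(-b) = 3 - 2*b)
V(r) = 6 - 4*r (V(r) = 2*(3 - 2*r) = 6 - 4*r)
w(G, x) = G + x
-19*w(c(2), V(5)) = -19*(7 + (6 - 4*5)) = -19*(7 + (6 - 20)) = -19*(7 - 14) = -19*(-7) = 133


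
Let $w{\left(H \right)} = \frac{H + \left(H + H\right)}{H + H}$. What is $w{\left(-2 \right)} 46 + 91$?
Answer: $160$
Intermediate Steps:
$w{\left(H \right)} = \frac{3}{2}$ ($w{\left(H \right)} = \frac{H + 2 H}{2 H} = 3 H \frac{1}{2 H} = \frac{3}{2}$)
$w{\left(-2 \right)} 46 + 91 = \frac{3}{2} \cdot 46 + 91 = 69 + 91 = 160$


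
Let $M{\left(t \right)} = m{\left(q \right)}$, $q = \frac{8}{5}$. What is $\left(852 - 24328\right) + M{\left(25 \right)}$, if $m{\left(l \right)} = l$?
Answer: $- \frac{117372}{5} \approx -23474.0$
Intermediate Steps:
$q = \frac{8}{5}$ ($q = 8 \cdot \frac{1}{5} = \frac{8}{5} \approx 1.6$)
$M{\left(t \right)} = \frac{8}{5}$
$\left(852 - 24328\right) + M{\left(25 \right)} = \left(852 - 24328\right) + \frac{8}{5} = -23476 + \frac{8}{5} = - \frac{117372}{5}$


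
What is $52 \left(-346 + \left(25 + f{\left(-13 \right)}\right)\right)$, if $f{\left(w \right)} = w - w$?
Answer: $-16692$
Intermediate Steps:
$f{\left(w \right)} = 0$
$52 \left(-346 + \left(25 + f{\left(-13 \right)}\right)\right) = 52 \left(-346 + \left(25 + 0\right)\right) = 52 \left(-346 + 25\right) = 52 \left(-321\right) = -16692$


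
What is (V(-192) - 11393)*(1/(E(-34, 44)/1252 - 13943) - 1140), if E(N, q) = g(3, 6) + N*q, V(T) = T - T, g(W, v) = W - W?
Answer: 56686645460669/4364533 ≈ 1.2988e+7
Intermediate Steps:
g(W, v) = 0
V(T) = 0
E(N, q) = N*q (E(N, q) = 0 + N*q = N*q)
(V(-192) - 11393)*(1/(E(-34, 44)/1252 - 13943) - 1140) = (0 - 11393)*(1/(-34*44/1252 - 13943) - 1140) = -11393*(1/(-1496*1/1252 - 13943) - 1140) = -11393*(1/(-374/313 - 13943) - 1140) = -11393*(1/(-4364533/313) - 1140) = -11393*(-313/4364533 - 1140) = -11393*(-4975567933/4364533) = 56686645460669/4364533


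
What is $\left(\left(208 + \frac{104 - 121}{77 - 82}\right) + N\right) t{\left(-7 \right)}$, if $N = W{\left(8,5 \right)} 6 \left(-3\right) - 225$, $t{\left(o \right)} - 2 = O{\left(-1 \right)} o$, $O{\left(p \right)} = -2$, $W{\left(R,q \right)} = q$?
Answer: $- \frac{8288}{5} \approx -1657.6$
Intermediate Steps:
$t{\left(o \right)} = 2 - 2 o$
$N = -315$ ($N = 5 \cdot 6 \left(-3\right) - 225 = 5 \left(-18\right) - 225 = -90 - 225 = -315$)
$\left(\left(208 + \frac{104 - 121}{77 - 82}\right) + N\right) t{\left(-7 \right)} = \left(\left(208 + \frac{104 - 121}{77 - 82}\right) - 315\right) \left(2 - -14\right) = \left(\left(208 - \frac{17}{-5}\right) - 315\right) \left(2 + 14\right) = \left(\left(208 - - \frac{17}{5}\right) - 315\right) 16 = \left(\left(208 + \frac{17}{5}\right) - 315\right) 16 = \left(\frac{1057}{5} - 315\right) 16 = \left(- \frac{518}{5}\right) 16 = - \frac{8288}{5}$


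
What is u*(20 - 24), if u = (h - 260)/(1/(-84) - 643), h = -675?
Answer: -314160/54013 ≈ -5.8164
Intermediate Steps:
u = 78540/54013 (u = (-675 - 260)/(1/(-84) - 643) = -935/(-1/84 - 643) = -935/(-54013/84) = -935*(-84/54013) = 78540/54013 ≈ 1.4541)
u*(20 - 24) = 78540*(20 - 24)/54013 = (78540/54013)*(-4) = -314160/54013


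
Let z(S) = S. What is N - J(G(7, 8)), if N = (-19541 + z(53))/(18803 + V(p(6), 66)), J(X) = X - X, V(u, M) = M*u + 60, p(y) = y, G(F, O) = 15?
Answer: -19488/19259 ≈ -1.0119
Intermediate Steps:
V(u, M) = 60 + M*u
J(X) = 0
N = -19488/19259 (N = (-19541 + 53)/(18803 + (60 + 66*6)) = -19488/(18803 + (60 + 396)) = -19488/(18803 + 456) = -19488/19259 ≈ -1.0119)
N - J(G(7, 8)) = -19488/19259 - 1*0 = -19488/19259 + 0 = -19488/19259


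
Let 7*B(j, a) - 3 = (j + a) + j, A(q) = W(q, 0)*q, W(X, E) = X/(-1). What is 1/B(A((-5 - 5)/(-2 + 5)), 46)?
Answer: 63/241 ≈ 0.26141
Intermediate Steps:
W(X, E) = -X (W(X, E) = X*(-1) = -X)
A(q) = -q² (A(q) = (-q)*q = -q²)
B(j, a) = 3/7 + a/7 + 2*j/7 (B(j, a) = 3/7 + ((j + a) + j)/7 = 3/7 + ((a + j) + j)/7 = 3/7 + (a + 2*j)/7 = 3/7 + (a/7 + 2*j/7) = 3/7 + a/7 + 2*j/7)
1/B(A((-5 - 5)/(-2 + 5)), 46) = 1/(3/7 + (⅐)*46 + 2*(-((-5 - 5)/(-2 + 5))²)/7) = 1/(3/7 + 46/7 + 2*(-(-10/3)²)/7) = 1/(3/7 + 46/7 + 2*(-1*100/9)/7) = 1/(3/7 + 46/7 + (2/7)*(-100/9)) = 1/(3/7 + 46/7 - 200/63) = 1/(241/63) = 63/241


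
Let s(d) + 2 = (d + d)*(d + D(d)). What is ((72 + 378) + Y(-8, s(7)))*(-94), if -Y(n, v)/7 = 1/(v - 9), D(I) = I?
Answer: -7824842/185 ≈ -42296.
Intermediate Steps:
s(d) = -2 + 4*d² (s(d) = -2 + (d + d)*(d + d) = -2 + (2*d)*(2*d) = -2 + 4*d²)
Y(n, v) = -7/(-9 + v) (Y(n, v) = -7/(v - 9) = -7/(-9 + v))
((72 + 378) + Y(-8, s(7)))*(-94) = ((72 + 378) - 7/(-9 + (-2 + 4*7²)))*(-94) = (450 - 7/(-9 + (-2 + 4*49)))*(-94) = (450 - 7/(-9 + (-2 + 196)))*(-94) = (450 - 7/(-9 + 194))*(-94) = (450 - 7/185)*(-94) = (83243/185)*(-94) = -7824842/185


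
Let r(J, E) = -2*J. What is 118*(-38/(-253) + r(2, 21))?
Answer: -114932/253 ≈ -454.28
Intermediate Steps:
118*(-38/(-253) + r(2, 21)) = 118*(-38/(-253) - 2*2) = 118*(-38*(-1/253) - 4) = 118*(38/253 - 4) = 118*(-974/253) = -114932/253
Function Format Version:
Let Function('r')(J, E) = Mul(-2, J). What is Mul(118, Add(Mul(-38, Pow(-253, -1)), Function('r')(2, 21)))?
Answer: Rational(-114932, 253) ≈ -454.28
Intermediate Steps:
Mul(118, Add(Mul(-38, Pow(-253, -1)), Function('r')(2, 21))) = Mul(118, Add(Mul(-38, Pow(-253, -1)), Mul(-2, 2))) = Mul(118, Add(Mul(-38, Rational(-1, 253)), -4)) = Mul(118, Add(Rational(38, 253), -4)) = Mul(118, Rational(-974, 253)) = Rational(-114932, 253)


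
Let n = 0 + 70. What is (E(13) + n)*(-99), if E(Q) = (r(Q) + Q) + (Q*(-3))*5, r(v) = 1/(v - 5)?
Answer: 88605/8 ≈ 11076.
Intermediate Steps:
n = 70
r(v) = 1/(-5 + v)
E(Q) = 1/(-5 + Q) - 14*Q (E(Q) = (1/(-5 + Q) + Q) + (Q*(-3))*5 = (Q + 1/(-5 + Q)) - 3*Q*5 = (Q + 1/(-5 + Q)) - 15*Q = 1/(-5 + Q) - 14*Q)
(E(13) + n)*(-99) = ((1 - 14*13*(-5 + 13))/(-5 + 13) + 70)*(-99) = ((1 - 14*13*8)/8 + 70)*(-99) = ((1 - 1456)/8 + 70)*(-99) = ((⅛)*(-1455) + 70)*(-99) = (-1455/8 + 70)*(-99) = -895/8*(-99) = 88605/8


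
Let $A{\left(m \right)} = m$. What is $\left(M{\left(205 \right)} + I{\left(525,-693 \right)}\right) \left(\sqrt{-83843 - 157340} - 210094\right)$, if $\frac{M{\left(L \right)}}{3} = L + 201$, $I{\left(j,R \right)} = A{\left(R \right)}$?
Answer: $-110299350 + 525 i \sqrt{241183} \approx -1.103 \cdot 10^{8} + 2.5783 \cdot 10^{5} i$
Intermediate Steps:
$I{\left(j,R \right)} = R$
$M{\left(L \right)} = 603 + 3 L$ ($M{\left(L \right)} = 3 \left(L + 201\right) = 3 \left(201 + L\right) = 603 + 3 L$)
$\left(M{\left(205 \right)} + I{\left(525,-693 \right)}\right) \left(\sqrt{-83843 - 157340} - 210094\right) = \left(\left(603 + 3 \cdot 205\right) - 693\right) \left(\sqrt{-83843 - 157340} - 210094\right) = \left(\left(603 + 615\right) - 693\right) \left(\sqrt{-241183} - 210094\right) = \left(1218 - 693\right) \left(i \sqrt{241183} - 210094\right) = 525 \left(-210094 + i \sqrt{241183}\right) = -110299350 + 525 i \sqrt{241183}$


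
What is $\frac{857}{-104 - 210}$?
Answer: $- \frac{857}{314} \approx -2.7293$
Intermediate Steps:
$\frac{857}{-104 - 210} = \frac{857}{-314} = 857 \left(- \frac{1}{314}\right) = - \frac{857}{314}$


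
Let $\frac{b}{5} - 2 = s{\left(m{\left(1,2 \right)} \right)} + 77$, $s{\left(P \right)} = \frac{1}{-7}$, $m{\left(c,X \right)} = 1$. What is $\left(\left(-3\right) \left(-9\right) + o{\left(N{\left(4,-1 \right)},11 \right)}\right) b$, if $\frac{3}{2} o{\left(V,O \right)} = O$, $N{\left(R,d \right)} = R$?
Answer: $\frac{94760}{7} \approx 13537.0$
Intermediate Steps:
$s{\left(P \right)} = - \frac{1}{7}$
$o{\left(V,O \right)} = \frac{2 O}{3}$
$b = \frac{2760}{7}$ ($b = 10 + 5 \left(- \frac{1}{7} + 77\right) = 10 + 5 \cdot \frac{538}{7} = 10 + \frac{2690}{7} = \frac{2760}{7} \approx 394.29$)
$\left(\left(-3\right) \left(-9\right) + o{\left(N{\left(4,-1 \right)},11 \right)}\right) b = \left(\left(-3\right) \left(-9\right) + \frac{2}{3} \cdot 11\right) \frac{2760}{7} = \left(27 + \frac{22}{3}\right) \frac{2760}{7} = \frac{103}{3} \cdot \frac{2760}{7} = \frac{94760}{7}$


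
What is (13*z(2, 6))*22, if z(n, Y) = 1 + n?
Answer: 858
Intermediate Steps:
(13*z(2, 6))*22 = (13*(1 + 2))*22 = (13*3)*22 = 39*22 = 858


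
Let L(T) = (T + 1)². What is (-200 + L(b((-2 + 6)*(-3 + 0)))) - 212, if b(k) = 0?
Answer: -411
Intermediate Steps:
L(T) = (1 + T)²
(-200 + L(b((-2 + 6)*(-3 + 0)))) - 212 = (-200 + (1 + 0)²) - 212 = (-200 + 1²) - 212 = (-200 + 1) - 212 = -199 - 212 = -411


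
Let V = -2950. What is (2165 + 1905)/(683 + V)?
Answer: -4070/2267 ≈ -1.7953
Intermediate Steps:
(2165 + 1905)/(683 + V) = (2165 + 1905)/(683 - 2950) = 4070/(-2267) = 4070*(-1/2267) = -4070/2267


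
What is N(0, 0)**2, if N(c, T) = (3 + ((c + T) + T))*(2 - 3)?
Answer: 9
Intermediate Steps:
N(c, T) = -3 - c - 2*T (N(c, T) = (3 + ((T + c) + T))*(-1) = (3 + (c + 2*T))*(-1) = (3 + c + 2*T)*(-1) = -3 - c - 2*T)
N(0, 0)**2 = (-3 - 1*0 - 2*0)**2 = (-3 + 0 + 0)**2 = (-3)**2 = 9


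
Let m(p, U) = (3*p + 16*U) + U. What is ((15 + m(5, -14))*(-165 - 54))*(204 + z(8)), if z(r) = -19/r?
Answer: 9184422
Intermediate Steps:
m(p, U) = 3*p + 17*U
((15 + m(5, -14))*(-165 - 54))*(204 + z(8)) = ((15 + (3*5 + 17*(-14)))*(-165 - 54))*(204 - 19/8) = ((15 + (15 - 238))*(-219))*(204 - 19*⅛) = ((15 - 223)*(-219))*(204 - 19/8) = -208*(-219)*(1613/8) = 45552*(1613/8) = 9184422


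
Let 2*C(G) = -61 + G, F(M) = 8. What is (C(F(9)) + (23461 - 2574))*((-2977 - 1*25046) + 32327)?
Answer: 89783592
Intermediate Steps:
C(G) = -61/2 + G/2 (C(G) = (-61 + G)/2 = -61/2 + G/2)
(C(F(9)) + (23461 - 2574))*((-2977 - 1*25046) + 32327) = ((-61/2 + (½)*8) + (23461 - 2574))*((-2977 - 1*25046) + 32327) = ((-61/2 + 4) + 20887)*((-2977 - 25046) + 32327) = (-53/2 + 20887)*(-28023 + 32327) = (41721/2)*4304 = 89783592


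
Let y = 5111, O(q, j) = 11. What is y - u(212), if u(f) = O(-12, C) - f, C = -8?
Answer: 5312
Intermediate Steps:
u(f) = 11 - f
y - u(212) = 5111 - (11 - 1*212) = 5111 - (11 - 212) = 5111 - 1*(-201) = 5111 + 201 = 5312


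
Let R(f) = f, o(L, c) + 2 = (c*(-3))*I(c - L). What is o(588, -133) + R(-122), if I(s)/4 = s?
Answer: -1150840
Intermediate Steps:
I(s) = 4*s
o(L, c) = -2 - 3*c*(-4*L + 4*c) (o(L, c) = -2 + (c*(-3))*(4*(c - L)) = -2 + (-3*c)*(-4*L + 4*c) = -2 - 3*c*(-4*L + 4*c))
o(588, -133) + R(-122) = (-2 + 12*(-133)*(588 - 1*(-133))) - 122 = (-2 + 12*(-133)*(588 + 133)) - 122 = (-2 + 12*(-133)*721) - 122 = (-2 - 1150716) - 122 = -1150718 - 122 = -1150840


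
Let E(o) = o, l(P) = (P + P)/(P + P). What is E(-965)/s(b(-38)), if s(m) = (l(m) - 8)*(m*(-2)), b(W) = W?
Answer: 965/532 ≈ 1.8139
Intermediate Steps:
l(P) = 1 (l(P) = (2*P)/((2*P)) = (2*P)*(1/(2*P)) = 1)
s(m) = 14*m (s(m) = (1 - 8)*(m*(-2)) = -(-14)*m = 14*m)
E(-965)/s(b(-38)) = -965/(14*(-38)) = -965/(-532) = -965*(-1/532) = 965/532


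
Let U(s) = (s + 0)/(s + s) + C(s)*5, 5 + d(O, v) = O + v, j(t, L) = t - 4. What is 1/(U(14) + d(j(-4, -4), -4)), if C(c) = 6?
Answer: 2/27 ≈ 0.074074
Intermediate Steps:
j(t, L) = -4 + t
d(O, v) = -5 + O + v (d(O, v) = -5 + (O + v) = -5 + O + v)
U(s) = 61/2 (U(s) = (s + 0)/(s + s) + 6*5 = s/((2*s)) + 30 = s*(1/(2*s)) + 30 = ½ + 30 = 61/2)
1/(U(14) + d(j(-4, -4), -4)) = 1/(61/2 + (-5 + (-4 - 4) - 4)) = 1/(61/2 + (-5 - 8 - 4)) = 1/(61/2 - 17) = 1/(27/2) = 2/27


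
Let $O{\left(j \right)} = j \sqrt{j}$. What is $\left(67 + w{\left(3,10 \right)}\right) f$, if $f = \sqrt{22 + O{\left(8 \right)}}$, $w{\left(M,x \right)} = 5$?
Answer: $72 \sqrt{22 + 16 \sqrt{2}} \approx 480.99$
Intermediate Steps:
$O{\left(j \right)} = j^{\frac{3}{2}}$
$f = \sqrt{22 + 16 \sqrt{2}}$ ($f = \sqrt{22 + 8^{\frac{3}{2}}} = \sqrt{22 + 16 \sqrt{2}} \approx 6.6804$)
$\left(67 + w{\left(3,10 \right)}\right) f = \left(67 + 5\right) \sqrt{22 + 16 \sqrt{2}} = 72 \sqrt{22 + 16 \sqrt{2}}$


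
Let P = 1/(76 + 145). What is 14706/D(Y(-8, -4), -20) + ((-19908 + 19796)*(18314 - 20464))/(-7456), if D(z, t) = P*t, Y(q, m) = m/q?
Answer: -378703279/2330 ≈ -1.6253e+5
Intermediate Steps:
P = 1/221 ≈ 0.0045249
D(z, t) = t/221
14706/D(Y(-8, -4), -20) + ((-19908 + 19796)*(18314 - 20464))/(-7456) = 14706/(((1/221)*(-20))) + ((-19908 + 19796)*(18314 - 20464))/(-7456) = 14706/(-20/221) - 112*(-2150)*(-1/7456) = 14706*(-221/20) + 240800*(-1/7456) = -1625013/10 - 7525/233 = -378703279/2330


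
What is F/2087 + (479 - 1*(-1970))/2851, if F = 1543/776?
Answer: 3970583981/4617228712 ≈ 0.85995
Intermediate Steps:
F = 1543/776 (F = 1543*(1/776) = 1543/776 ≈ 1.9884)
F/2087 + (479 - 1*(-1970))/2851 = (1543/776)/2087 + (479 - 1*(-1970))/2851 = (1543/776)*(1/2087) + (479 + 1970)*(1/2851) = 1543/1619512 + 2449*(1/2851) = 1543/1619512 + 2449/2851 = 3970583981/4617228712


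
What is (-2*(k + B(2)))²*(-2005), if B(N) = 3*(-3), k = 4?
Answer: -200500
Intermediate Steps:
B(N) = -9
(-2*(k + B(2)))²*(-2005) = (-2*(4 - 9))²*(-2005) = (-2*(-5))²*(-2005) = 10²*(-2005) = 100*(-2005) = -200500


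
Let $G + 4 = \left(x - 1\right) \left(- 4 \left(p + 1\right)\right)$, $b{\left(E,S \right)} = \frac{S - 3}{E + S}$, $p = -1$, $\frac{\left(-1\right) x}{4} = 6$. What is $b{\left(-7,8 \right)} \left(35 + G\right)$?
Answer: $155$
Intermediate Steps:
$x = -24$ ($x = \left(-4\right) 6 = -24$)
$b{\left(E,S \right)} = \frac{-3 + S}{E + S}$
$G = -4$ ($G = -4 + \left(-24 - 1\right) \left(- 4 \left(-1 + 1\right)\right) = -4 - 25 \left(\left(-4\right) 0\right) = -4 - 0 = -4 + 0 = -4$)
$b{\left(-7,8 \right)} \left(35 + G\right) = \frac{-3 + 8}{-7 + 8} \left(35 - 4\right) = 1^{-1} \cdot 5 \cdot 31 = 1 \cdot 5 \cdot 31 = 5 \cdot 31 = 155$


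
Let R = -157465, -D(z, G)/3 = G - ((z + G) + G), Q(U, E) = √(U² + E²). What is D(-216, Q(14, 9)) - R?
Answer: 156817 + 3*√277 ≈ 1.5687e+5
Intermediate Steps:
Q(U, E) = √(E² + U²)
D(z, G) = 3*G + 3*z (D(z, G) = -3*(G - ((z + G) + G)) = -3*(G - ((G + z) + G)) = -3*(G - (z + 2*G)) = -3*(G + (-z - 2*G)) = -3*(-G - z) = 3*G + 3*z)
D(-216, Q(14, 9)) - R = (3*√(9² + 14²) + 3*(-216)) - 1*(-157465) = (3*√(81 + 196) - 648) + 157465 = (3*√277 - 648) + 157465 = (-648 + 3*√277) + 157465 = 156817 + 3*√277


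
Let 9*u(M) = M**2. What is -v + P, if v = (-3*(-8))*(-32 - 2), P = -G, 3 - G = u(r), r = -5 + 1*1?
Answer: 7333/9 ≈ 814.78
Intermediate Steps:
r = -4 (r = -5 + 1 = -4)
u(M) = M**2/9
G = 11/9 (G = 3 - (-4)**2/9 = 3 - 16/9 = 11/9 ≈ 1.2222)
P = -11/9 (P = -1*11/9 = -11/9 ≈ -1.2222)
v = -816 (v = 24*(-34) = -816)
-v + P = -1*(-816) - 11/9 = 816 - 11/9 = 7333/9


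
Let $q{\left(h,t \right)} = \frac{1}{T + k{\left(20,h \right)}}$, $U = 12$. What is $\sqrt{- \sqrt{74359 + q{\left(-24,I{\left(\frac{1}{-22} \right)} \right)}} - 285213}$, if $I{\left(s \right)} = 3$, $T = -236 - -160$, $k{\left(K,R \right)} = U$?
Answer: $\frac{\sqrt{-4563408 - 30 \sqrt{21151}}}{4} \approx 534.31 i$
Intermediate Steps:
$k{\left(K,R \right)} = 12$
$T = -76$ ($T = -236 + 160 = -76$)
$q{\left(h,t \right)} = - \frac{1}{64}$ ($q{\left(h,t \right)} = \frac{1}{-76 + 12} = \frac{1}{-64} = - \frac{1}{64}$)
$\sqrt{- \sqrt{74359 + q{\left(-24,I{\left(\frac{1}{-22} \right)} \right)}} - 285213} = \sqrt{- \sqrt{74359 - \frac{1}{64}} - 285213} = \sqrt{- \sqrt{\frac{4758975}{64}} - 285213} = \sqrt{- \frac{15 \sqrt{21151}}{8} - 285213} = \sqrt{-285213 - \frac{15 \sqrt{21151}}{8}}$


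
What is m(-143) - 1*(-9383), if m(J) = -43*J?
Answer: 15532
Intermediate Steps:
m(-143) - 1*(-9383) = -43*(-143) - 1*(-9383) = 6149 + 9383 = 15532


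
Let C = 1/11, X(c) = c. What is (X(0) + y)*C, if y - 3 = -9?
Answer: -6/11 ≈ -0.54545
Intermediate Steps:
y = -6 (y = 3 - 9 = -6)
C = 1/11 ≈ 0.090909
(X(0) + y)*C = (0 - 6)*(1/11) = -6*1/11 = -6/11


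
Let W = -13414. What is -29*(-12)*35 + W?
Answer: -1234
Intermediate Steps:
-29*(-12)*35 + W = -29*(-12)*35 - 13414 = 348*35 - 13414 = 12180 - 13414 = -1234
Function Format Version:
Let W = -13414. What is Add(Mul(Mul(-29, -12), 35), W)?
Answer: -1234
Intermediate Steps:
Add(Mul(Mul(-29, -12), 35), W) = Add(Mul(Mul(-29, -12), 35), -13414) = Add(Mul(348, 35), -13414) = Add(12180, -13414) = -1234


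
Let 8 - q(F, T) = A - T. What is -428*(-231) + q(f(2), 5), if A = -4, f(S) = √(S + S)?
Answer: 98885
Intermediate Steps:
f(S) = √2*√S (f(S) = √(2*S) = √2*√S)
q(F, T) = 12 + T (q(F, T) = 8 - (-4 - T) = 8 + (4 + T) = 12 + T)
-428*(-231) + q(f(2), 5) = -428*(-231) + (12 + 5) = 98868 + 17 = 98885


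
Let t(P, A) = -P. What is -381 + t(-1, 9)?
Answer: -380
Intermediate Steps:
-381 + t(-1, 9) = -381 - 1*(-1) = -381 + 1 = -380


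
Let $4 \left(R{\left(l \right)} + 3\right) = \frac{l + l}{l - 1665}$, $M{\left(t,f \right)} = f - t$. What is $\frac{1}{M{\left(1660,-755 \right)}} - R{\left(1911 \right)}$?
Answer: $- \frac{350339}{396060} \approx -0.88456$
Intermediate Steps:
$R{\left(l \right)} = -3 + \frac{l}{2 \left(-1665 + l\right)}$ ($R{\left(l \right)} = -3 + \frac{\left(l + l\right) \frac{1}{l - 1665}}{4} = -3 + \frac{2 l \frac{1}{-1665 + l}}{4} = -3 + \frac{l}{2 \left(-1665 + l\right)}$)
$\frac{1}{M{\left(1660,-755 \right)}} - R{\left(1911 \right)} = \frac{1}{-755 - 1660} - \frac{5 \left(1998 - 1911\right)}{2 \left(-1665 + 1911\right)} = \frac{1}{-755 - 1660} - \frac{5 \left(1998 - 1911\right)}{2 \cdot 246} = \frac{1}{-2415} - \frac{5}{2} \cdot \frac{1}{246} \cdot 87 = - \frac{1}{2415} - \frac{145}{164} = - \frac{350339}{396060}$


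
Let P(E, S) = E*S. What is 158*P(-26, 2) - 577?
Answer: -8793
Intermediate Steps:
158*P(-26, 2) - 577 = 158*(-26*2) - 577 = 158*(-52) - 577 = -8216 - 577 = -8793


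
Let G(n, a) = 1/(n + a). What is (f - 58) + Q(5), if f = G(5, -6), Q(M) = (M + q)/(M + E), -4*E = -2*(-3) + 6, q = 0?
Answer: -113/2 ≈ -56.500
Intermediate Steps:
E = -3 (E = -(-2*(-3) + 6)/4 = -(6 + 6)/4 = -1/4*12 = -3)
Q(M) = M/(-3 + M) (Q(M) = (M + 0)/(M - 3) = M/(-3 + M))
G(n, a) = 1/(a + n)
f = -1 (f = 1/(-6 + 5) = 1/(-1) = -1)
(f - 58) + Q(5) = (-1 - 58) + 5/(-3 + 5) = -59 + 5/2 = -113/2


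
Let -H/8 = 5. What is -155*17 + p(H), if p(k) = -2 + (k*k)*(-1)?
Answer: -4237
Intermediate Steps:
H = -40 (H = -8*5 = -40)
p(k) = -2 - k**2 (p(k) = -2 + k**2*(-1) = -2 - k**2)
-155*17 + p(H) = -155*17 + (-2 - 1*(-40)**2) = -2635 + (-2 - 1*1600) = -2635 + (-2 - 1600) = -2635 - 1602 = -4237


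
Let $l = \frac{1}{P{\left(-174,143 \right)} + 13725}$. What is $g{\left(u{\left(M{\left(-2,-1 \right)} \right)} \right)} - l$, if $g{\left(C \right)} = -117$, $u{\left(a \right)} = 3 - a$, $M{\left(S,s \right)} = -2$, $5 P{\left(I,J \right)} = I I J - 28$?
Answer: $- \frac{102914722}{879613} \approx -117.0$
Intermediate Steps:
$P{\left(I,J \right)} = - \frac{28}{5} + \frac{J I^{2}}{5}$ ($P{\left(I,J \right)} = \frac{I I J - 28}{5} = \frac{I^{2} J - 28}{5} = \frac{J I^{2} - 28}{5} = \frac{-28 + J I^{2}}{5} = - \frac{28}{5} + \frac{J I^{2}}{5}$)
$l = \frac{1}{879613}$ ($l = \frac{1}{\left(- \frac{28}{5} + \frac{1}{5} \cdot 143 \left(-174\right)^{2}\right) + 13725} = \frac{1}{\left(- \frac{28}{5} + \frac{1}{5} \cdot 143 \cdot 30276\right) + 13725} = \frac{1}{\left(- \frac{28}{5} + \frac{4329468}{5}\right) + 13725} = \frac{1}{865888 + 13725} = \frac{1}{879613} \approx 1.1369 \cdot 10^{-6}$)
$g{\left(u{\left(M{\left(-2,-1 \right)} \right)} \right)} - l = -117 - \frac{1}{879613} = - \frac{102914722}{879613}$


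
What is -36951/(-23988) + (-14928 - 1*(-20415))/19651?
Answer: 285915419/157129396 ≈ 1.8196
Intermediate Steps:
-36951/(-23988) + (-14928 - 1*(-20415))/19651 = -36951*(-1/23988) + (-14928 + 20415)*(1/19651) = 12317/7996 + 5487*(1/19651) = 12317/7996 + 5487/19651 = 285915419/157129396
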